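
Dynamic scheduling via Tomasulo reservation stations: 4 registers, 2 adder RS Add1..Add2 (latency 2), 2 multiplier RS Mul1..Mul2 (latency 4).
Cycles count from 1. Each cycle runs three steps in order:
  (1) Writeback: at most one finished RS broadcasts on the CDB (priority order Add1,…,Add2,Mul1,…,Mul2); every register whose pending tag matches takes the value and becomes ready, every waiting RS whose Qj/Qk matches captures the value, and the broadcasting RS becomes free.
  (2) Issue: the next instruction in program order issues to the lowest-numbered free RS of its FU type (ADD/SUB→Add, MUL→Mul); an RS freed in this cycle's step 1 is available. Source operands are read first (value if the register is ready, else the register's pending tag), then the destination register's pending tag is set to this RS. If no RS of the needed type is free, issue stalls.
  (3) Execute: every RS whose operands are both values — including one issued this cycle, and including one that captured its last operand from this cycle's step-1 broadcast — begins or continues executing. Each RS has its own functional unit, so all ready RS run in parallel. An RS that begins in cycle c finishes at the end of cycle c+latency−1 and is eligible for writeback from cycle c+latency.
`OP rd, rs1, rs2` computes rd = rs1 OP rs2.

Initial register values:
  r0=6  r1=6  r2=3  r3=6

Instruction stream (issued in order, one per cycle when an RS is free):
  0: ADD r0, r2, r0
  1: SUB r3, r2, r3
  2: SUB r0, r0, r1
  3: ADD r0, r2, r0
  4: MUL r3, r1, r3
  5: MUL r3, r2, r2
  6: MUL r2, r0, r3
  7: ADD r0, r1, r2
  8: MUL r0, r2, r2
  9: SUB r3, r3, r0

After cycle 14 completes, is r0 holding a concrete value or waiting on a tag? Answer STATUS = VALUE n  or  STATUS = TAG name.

STATUS = TAG Mul2

c1: issue ADD r0<-Add1 | r0:Add1,r1:6,r2:3,r3:6
c2: issue SUB r3<-Add2 | r0:Add1,r1:6,r2:3,r3:Add2
c3: CDB Add1=9; issue SUB r0<-Add1 | r0:Add1,r1:6,r2:3,r3:Add2
c4: CDB Add2=-3; issue ADD r0<-Add2 | r0:Add2,r1:6,r2:3,r3:-3
c5: CDB Add1=3; issue MUL r3<-Mul1 | r0:Add2,r1:6,r2:3,r3:Mul1
c6: issue MUL r3<-Mul2 | r0:Add2,r1:6,r2:3,r3:Mul2
c7: CDB Add2=6; stall | r0:6,r1:6,r2:3,r3:Mul2
c8: stall | r0:6,r1:6,r2:3,r3:Mul2
c9: CDB Mul1=-18; issue MUL r2<-Mul1 | r0:6,r1:6,r2:Mul1,r3:Mul2
c10: CDB Mul2=9; issue ADD r0<-Add1 | r0:Add1,r1:6,r2:Mul1,r3:9
c11: issue MUL r0<-Mul2 | r0:Mul2,r1:6,r2:Mul1,r3:9
c12: issue SUB r3<-Add2 | r0:Mul2,r1:6,r2:Mul1,r3:Add2
c13: - | r0:Mul2,r1:6,r2:Mul1,r3:Add2
c14: CDB Mul1=54 | r0:Mul2,r1:6,r2:54,r3:Add2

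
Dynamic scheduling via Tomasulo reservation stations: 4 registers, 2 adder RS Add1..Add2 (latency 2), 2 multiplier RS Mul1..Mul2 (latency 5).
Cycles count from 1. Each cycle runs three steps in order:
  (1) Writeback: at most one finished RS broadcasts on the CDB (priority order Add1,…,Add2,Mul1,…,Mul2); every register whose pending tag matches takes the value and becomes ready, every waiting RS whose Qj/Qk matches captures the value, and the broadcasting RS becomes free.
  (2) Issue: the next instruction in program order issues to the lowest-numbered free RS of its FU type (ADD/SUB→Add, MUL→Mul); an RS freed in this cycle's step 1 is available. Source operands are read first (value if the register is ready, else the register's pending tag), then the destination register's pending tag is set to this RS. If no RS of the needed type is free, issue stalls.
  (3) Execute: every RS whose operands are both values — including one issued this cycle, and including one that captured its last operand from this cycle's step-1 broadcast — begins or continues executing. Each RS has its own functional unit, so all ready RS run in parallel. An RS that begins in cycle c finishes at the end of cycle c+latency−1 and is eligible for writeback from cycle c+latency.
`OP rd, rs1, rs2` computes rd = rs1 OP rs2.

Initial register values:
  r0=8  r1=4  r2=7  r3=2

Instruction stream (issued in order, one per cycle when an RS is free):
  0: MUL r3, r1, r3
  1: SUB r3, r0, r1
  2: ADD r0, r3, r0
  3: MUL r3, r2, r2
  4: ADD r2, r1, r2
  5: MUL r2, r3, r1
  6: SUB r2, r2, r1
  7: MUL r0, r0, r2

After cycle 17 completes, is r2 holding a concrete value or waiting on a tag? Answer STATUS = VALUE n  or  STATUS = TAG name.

c1: issue MUL r3<-Mul1 | r0:8,r1:4,r2:7,r3:Mul1
c2: issue SUB r3<-Add1 | r0:8,r1:4,r2:7,r3:Add1
c3: issue ADD r0<-Add2 | r0:Add2,r1:4,r2:7,r3:Add1
c4: CDB Add1=4; issue MUL r3<-Mul2 | r0:Add2,r1:4,r2:7,r3:Mul2
c5: issue ADD r2<-Add1 | r0:Add2,r1:4,r2:Add1,r3:Mul2
c6: CDB Add2=12; stall | r0:12,r1:4,r2:Add1,r3:Mul2
c7: CDB Add1=11; stall | r0:12,r1:4,r2:11,r3:Mul2
c8: CDB Mul1=8; issue MUL r2<-Mul1 | r0:12,r1:4,r2:Mul1,r3:Mul2
c9: CDB Mul2=49; issue SUB r2<-Add1 | r0:12,r1:4,r2:Add1,r3:49
c10: issue MUL r0<-Mul2 | r0:Mul2,r1:4,r2:Add1,r3:49
c11: - | r0:Mul2,r1:4,r2:Add1,r3:49
c12: - | r0:Mul2,r1:4,r2:Add1,r3:49
c13: - | r0:Mul2,r1:4,r2:Add1,r3:49
c14: CDB Mul1=196 | r0:Mul2,r1:4,r2:Add1,r3:49
c15: - | r0:Mul2,r1:4,r2:Add1,r3:49
c16: CDB Add1=192 | r0:Mul2,r1:4,r2:192,r3:49
c17: - | r0:Mul2,r1:4,r2:192,r3:49

STATUS = VALUE 192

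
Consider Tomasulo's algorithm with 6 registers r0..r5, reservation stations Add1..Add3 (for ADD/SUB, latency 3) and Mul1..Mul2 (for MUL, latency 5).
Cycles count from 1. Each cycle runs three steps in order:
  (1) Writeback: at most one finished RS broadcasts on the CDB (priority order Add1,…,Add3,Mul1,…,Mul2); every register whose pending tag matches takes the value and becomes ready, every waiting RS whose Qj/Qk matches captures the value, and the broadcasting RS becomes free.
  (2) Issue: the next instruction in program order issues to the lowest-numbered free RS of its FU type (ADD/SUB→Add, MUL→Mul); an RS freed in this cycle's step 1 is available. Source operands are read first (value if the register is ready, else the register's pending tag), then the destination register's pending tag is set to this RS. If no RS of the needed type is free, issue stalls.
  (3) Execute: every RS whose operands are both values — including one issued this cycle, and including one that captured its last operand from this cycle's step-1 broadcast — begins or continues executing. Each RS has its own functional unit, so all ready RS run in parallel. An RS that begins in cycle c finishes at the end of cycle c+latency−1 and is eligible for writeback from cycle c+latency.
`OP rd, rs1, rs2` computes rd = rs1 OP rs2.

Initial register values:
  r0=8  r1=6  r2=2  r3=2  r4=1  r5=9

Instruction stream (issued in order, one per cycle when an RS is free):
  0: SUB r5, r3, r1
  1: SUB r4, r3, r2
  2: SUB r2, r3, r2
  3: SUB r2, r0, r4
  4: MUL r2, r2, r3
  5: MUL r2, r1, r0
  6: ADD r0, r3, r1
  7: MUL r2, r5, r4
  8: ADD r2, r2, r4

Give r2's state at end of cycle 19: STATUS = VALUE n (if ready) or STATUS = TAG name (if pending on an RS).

STATUS = VALUE 0

  c1: issue SUB r5<-Add1  regs: r0:8,r1:6,r2:2,r3:2,r4:1,r5:Add1
  c2: issue SUB r4<-Add2  regs: r0:8,r1:6,r2:2,r3:2,r4:Add2,r5:Add1
  c3: issue SUB r2<-Add3  regs: r0:8,r1:6,r2:Add3,r3:2,r4:Add2,r5:Add1
  c4: CDB Add1=-4; issue SUB r2<-Add1  regs: r0:8,r1:6,r2:Add1,r3:2,r4:Add2,r5:-4
  c5: CDB Add2=0; issue MUL r2<-Mul1  regs: r0:8,r1:6,r2:Mul1,r3:2,r4:0,r5:-4
  c6: CDB Add3=0; issue MUL r2<-Mul2  regs: r0:8,r1:6,r2:Mul2,r3:2,r4:0,r5:-4
  c7: issue ADD r0<-Add2  regs: r0:Add2,r1:6,r2:Mul2,r3:2,r4:0,r5:-4
  c8: CDB Add1=8; stall  regs: r0:Add2,r1:6,r2:Mul2,r3:2,r4:0,r5:-4
  c9: stall  regs: r0:Add2,r1:6,r2:Mul2,r3:2,r4:0,r5:-4
  c10: CDB Add2=8; stall  regs: r0:8,r1:6,r2:Mul2,r3:2,r4:0,r5:-4
  c11: CDB Mul2=48; issue MUL r2<-Mul2  regs: r0:8,r1:6,r2:Mul2,r3:2,r4:0,r5:-4
  c12: issue ADD r2<-Add1  regs: r0:8,r1:6,r2:Add1,r3:2,r4:0,r5:-4
  c13: CDB Mul1=16  regs: r0:8,r1:6,r2:Add1,r3:2,r4:0,r5:-4
  c14: -  regs: r0:8,r1:6,r2:Add1,r3:2,r4:0,r5:-4
  c15: -  regs: r0:8,r1:6,r2:Add1,r3:2,r4:0,r5:-4
  c16: CDB Mul2=0  regs: r0:8,r1:6,r2:Add1,r3:2,r4:0,r5:-4
  c17: -  regs: r0:8,r1:6,r2:Add1,r3:2,r4:0,r5:-4
  c18: -  regs: r0:8,r1:6,r2:Add1,r3:2,r4:0,r5:-4
  c19: CDB Add1=0  regs: r0:8,r1:6,r2:0,r3:2,r4:0,r5:-4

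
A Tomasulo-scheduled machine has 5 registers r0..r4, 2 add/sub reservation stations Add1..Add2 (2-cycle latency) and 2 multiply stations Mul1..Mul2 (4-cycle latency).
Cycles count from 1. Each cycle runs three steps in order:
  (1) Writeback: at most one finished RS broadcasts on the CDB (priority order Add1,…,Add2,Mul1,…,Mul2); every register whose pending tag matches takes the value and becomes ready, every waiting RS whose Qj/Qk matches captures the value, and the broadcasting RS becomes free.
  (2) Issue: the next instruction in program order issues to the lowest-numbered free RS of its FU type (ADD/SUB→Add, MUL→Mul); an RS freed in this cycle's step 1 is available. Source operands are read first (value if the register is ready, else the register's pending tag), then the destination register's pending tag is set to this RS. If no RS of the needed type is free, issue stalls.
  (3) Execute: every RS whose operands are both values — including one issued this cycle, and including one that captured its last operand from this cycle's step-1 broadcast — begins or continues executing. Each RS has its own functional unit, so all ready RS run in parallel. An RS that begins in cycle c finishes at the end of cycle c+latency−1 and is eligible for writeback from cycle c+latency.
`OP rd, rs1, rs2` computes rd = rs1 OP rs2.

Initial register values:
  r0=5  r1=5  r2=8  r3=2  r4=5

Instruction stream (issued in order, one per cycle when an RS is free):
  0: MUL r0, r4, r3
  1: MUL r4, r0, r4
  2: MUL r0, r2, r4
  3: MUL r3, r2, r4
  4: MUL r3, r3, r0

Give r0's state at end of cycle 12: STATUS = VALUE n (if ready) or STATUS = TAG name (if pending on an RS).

STATUS = TAG Mul1

cycle 1: issue MUL r0<-Mul1 // r0:Mul1,r1:5,r2:8,r3:2,r4:5
cycle 2: issue MUL r4<-Mul2 // r0:Mul1,r1:5,r2:8,r3:2,r4:Mul2
cycle 3: stall // r0:Mul1,r1:5,r2:8,r3:2,r4:Mul2
cycle 4: stall // r0:Mul1,r1:5,r2:8,r3:2,r4:Mul2
cycle 5: CDB Mul1=10; issue MUL r0<-Mul1 // r0:Mul1,r1:5,r2:8,r3:2,r4:Mul2
cycle 6: stall // r0:Mul1,r1:5,r2:8,r3:2,r4:Mul2
cycle 7: stall // r0:Mul1,r1:5,r2:8,r3:2,r4:Mul2
cycle 8: stall // r0:Mul1,r1:5,r2:8,r3:2,r4:Mul2
cycle 9: CDB Mul2=50; issue MUL r3<-Mul2 // r0:Mul1,r1:5,r2:8,r3:Mul2,r4:50
cycle 10: stall // r0:Mul1,r1:5,r2:8,r3:Mul2,r4:50
cycle 11: stall // r0:Mul1,r1:5,r2:8,r3:Mul2,r4:50
cycle 12: stall // r0:Mul1,r1:5,r2:8,r3:Mul2,r4:50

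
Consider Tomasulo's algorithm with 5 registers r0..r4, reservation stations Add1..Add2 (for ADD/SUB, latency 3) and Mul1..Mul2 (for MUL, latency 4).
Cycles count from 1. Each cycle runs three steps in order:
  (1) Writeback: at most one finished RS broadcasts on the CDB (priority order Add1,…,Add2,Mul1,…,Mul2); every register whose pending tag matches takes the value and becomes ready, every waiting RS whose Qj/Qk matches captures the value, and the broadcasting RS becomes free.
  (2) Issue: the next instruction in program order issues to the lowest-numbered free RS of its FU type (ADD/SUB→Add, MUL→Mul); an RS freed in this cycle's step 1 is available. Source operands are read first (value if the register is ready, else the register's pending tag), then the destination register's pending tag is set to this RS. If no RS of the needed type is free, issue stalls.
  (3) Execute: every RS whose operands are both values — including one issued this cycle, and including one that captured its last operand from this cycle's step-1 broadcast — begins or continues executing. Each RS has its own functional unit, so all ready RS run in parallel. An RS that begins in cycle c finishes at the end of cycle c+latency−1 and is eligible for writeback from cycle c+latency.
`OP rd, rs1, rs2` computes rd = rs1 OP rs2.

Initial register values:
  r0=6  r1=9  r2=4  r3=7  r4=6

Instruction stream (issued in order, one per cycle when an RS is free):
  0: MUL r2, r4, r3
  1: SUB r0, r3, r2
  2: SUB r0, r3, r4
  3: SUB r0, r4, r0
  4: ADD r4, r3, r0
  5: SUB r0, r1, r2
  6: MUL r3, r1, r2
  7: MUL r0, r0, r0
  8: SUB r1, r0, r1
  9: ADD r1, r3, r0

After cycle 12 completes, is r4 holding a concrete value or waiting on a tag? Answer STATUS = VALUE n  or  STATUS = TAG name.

  c1: issue MUL r2<-Mul1  regs: r0:6,r1:9,r2:Mul1,r3:7,r4:6
  c2: issue SUB r0<-Add1  regs: r0:Add1,r1:9,r2:Mul1,r3:7,r4:6
  c3: issue SUB r0<-Add2  regs: r0:Add2,r1:9,r2:Mul1,r3:7,r4:6
  c4: stall  regs: r0:Add2,r1:9,r2:Mul1,r3:7,r4:6
  c5: CDB Mul1=42; stall  regs: r0:Add2,r1:9,r2:42,r3:7,r4:6
  c6: CDB Add2=1; issue SUB r0<-Add2  regs: r0:Add2,r1:9,r2:42,r3:7,r4:6
  c7: stall  regs: r0:Add2,r1:9,r2:42,r3:7,r4:6
  c8: CDB Add1=-35; issue ADD r4<-Add1  regs: r0:Add2,r1:9,r2:42,r3:7,r4:Add1
  c9: CDB Add2=5; issue SUB r0<-Add2  regs: r0:Add2,r1:9,r2:42,r3:7,r4:Add1
  c10: issue MUL r3<-Mul1  regs: r0:Add2,r1:9,r2:42,r3:Mul1,r4:Add1
  c11: issue MUL r0<-Mul2  regs: r0:Mul2,r1:9,r2:42,r3:Mul1,r4:Add1
  c12: CDB Add1=12; issue SUB r1<-Add1  regs: r0:Mul2,r1:Add1,r2:42,r3:Mul1,r4:12

STATUS = VALUE 12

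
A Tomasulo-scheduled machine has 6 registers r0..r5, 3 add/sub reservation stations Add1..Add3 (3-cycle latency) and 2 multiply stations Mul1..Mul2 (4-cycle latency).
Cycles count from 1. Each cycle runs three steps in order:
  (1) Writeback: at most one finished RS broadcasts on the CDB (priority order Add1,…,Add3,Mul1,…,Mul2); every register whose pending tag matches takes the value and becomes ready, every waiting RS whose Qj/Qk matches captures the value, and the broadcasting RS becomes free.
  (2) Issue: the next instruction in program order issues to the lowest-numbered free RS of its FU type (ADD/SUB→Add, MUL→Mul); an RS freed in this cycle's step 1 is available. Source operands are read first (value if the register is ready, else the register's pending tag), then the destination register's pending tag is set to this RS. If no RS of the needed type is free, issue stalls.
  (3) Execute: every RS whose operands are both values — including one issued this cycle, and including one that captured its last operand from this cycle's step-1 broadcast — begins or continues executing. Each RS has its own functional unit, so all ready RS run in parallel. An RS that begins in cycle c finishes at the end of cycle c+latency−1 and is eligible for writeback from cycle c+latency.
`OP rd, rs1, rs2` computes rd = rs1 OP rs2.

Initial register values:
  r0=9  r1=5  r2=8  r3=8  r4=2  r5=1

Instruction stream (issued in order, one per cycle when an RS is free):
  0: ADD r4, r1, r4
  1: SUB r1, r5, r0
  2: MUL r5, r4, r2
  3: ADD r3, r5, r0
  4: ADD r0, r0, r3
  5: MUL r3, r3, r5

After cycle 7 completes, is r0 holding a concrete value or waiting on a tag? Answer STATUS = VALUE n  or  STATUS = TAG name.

STATUS = TAG Add2

  c1: issue ADD r4<-Add1  regs: r0:9,r1:5,r2:8,r3:8,r4:Add1,r5:1
  c2: issue SUB r1<-Add2  regs: r0:9,r1:Add2,r2:8,r3:8,r4:Add1,r5:1
  c3: issue MUL r5<-Mul1  regs: r0:9,r1:Add2,r2:8,r3:8,r4:Add1,r5:Mul1
  c4: CDB Add1=7; issue ADD r3<-Add1  regs: r0:9,r1:Add2,r2:8,r3:Add1,r4:7,r5:Mul1
  c5: CDB Add2=-8; issue ADD r0<-Add2  regs: r0:Add2,r1:-8,r2:8,r3:Add1,r4:7,r5:Mul1
  c6: issue MUL r3<-Mul2  regs: r0:Add2,r1:-8,r2:8,r3:Mul2,r4:7,r5:Mul1
  c7: -  regs: r0:Add2,r1:-8,r2:8,r3:Mul2,r4:7,r5:Mul1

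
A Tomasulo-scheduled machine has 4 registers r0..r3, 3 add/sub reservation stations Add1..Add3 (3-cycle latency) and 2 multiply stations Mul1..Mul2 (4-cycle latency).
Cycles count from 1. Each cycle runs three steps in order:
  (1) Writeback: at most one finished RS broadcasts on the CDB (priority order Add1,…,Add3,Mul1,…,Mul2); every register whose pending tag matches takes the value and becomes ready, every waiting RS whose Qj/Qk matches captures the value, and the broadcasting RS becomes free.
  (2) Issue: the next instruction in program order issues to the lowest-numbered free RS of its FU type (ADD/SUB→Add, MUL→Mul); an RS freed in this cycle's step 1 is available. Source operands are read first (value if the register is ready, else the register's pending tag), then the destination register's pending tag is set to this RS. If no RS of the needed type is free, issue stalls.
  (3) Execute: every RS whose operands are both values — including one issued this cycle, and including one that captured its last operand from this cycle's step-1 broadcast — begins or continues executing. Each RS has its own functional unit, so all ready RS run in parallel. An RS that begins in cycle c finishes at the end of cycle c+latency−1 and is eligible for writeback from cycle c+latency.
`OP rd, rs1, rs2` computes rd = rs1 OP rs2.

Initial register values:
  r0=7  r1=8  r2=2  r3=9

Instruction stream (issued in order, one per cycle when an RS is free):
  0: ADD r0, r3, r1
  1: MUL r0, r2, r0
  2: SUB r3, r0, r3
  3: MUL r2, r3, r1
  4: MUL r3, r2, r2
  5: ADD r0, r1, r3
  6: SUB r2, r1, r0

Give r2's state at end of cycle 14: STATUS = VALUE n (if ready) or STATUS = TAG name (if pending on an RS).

STATUS = TAG Add3

  c1: issue ADD r0<-Add1  regs: r0:Add1,r1:8,r2:2,r3:9
  c2: issue MUL r0<-Mul1  regs: r0:Mul1,r1:8,r2:2,r3:9
  c3: issue SUB r3<-Add2  regs: r0:Mul1,r1:8,r2:2,r3:Add2
  c4: CDB Add1=17; issue MUL r2<-Mul2  regs: r0:Mul1,r1:8,r2:Mul2,r3:Add2
  c5: stall  regs: r0:Mul1,r1:8,r2:Mul2,r3:Add2
  c6: stall  regs: r0:Mul1,r1:8,r2:Mul2,r3:Add2
  c7: stall  regs: r0:Mul1,r1:8,r2:Mul2,r3:Add2
  c8: CDB Mul1=34; issue MUL r3<-Mul1  regs: r0:34,r1:8,r2:Mul2,r3:Mul1
  c9: issue ADD r0<-Add1  regs: r0:Add1,r1:8,r2:Mul2,r3:Mul1
  c10: issue SUB r2<-Add3  regs: r0:Add1,r1:8,r2:Add3,r3:Mul1
  c11: CDB Add2=25  regs: r0:Add1,r1:8,r2:Add3,r3:Mul1
  c12: -  regs: r0:Add1,r1:8,r2:Add3,r3:Mul1
  c13: -  regs: r0:Add1,r1:8,r2:Add3,r3:Mul1
  c14: -  regs: r0:Add1,r1:8,r2:Add3,r3:Mul1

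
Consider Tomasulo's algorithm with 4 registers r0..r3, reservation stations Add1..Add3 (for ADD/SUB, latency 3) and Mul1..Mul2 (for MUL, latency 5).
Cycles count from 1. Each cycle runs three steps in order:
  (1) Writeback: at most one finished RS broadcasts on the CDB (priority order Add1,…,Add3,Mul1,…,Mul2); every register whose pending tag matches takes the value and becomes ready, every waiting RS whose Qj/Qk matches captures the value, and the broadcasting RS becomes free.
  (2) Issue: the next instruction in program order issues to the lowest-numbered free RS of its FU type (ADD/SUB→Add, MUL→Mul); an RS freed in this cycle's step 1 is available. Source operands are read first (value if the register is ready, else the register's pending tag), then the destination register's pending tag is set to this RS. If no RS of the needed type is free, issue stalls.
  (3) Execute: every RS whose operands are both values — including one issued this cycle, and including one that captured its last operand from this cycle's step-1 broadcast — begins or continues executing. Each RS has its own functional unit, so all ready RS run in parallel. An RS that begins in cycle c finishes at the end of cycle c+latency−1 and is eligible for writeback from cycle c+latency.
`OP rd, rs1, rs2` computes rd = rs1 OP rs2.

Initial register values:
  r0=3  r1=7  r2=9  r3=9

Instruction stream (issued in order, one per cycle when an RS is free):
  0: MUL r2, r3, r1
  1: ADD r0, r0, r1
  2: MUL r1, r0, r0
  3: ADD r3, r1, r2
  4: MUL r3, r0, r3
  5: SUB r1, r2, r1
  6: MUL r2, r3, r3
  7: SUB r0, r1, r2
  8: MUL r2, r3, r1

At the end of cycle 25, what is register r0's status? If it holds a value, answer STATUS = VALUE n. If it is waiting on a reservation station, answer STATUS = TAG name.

STATUS = TAG Add3

cycle 1: issue MUL r2<-Mul1 // r0:3,r1:7,r2:Mul1,r3:9
cycle 2: issue ADD r0<-Add1 // r0:Add1,r1:7,r2:Mul1,r3:9
cycle 3: issue MUL r1<-Mul2 // r0:Add1,r1:Mul2,r2:Mul1,r3:9
cycle 4: issue ADD r3<-Add2 // r0:Add1,r1:Mul2,r2:Mul1,r3:Add2
cycle 5: CDB Add1=10; stall // r0:10,r1:Mul2,r2:Mul1,r3:Add2
cycle 6: CDB Mul1=63; issue MUL r3<-Mul1 // r0:10,r1:Mul2,r2:63,r3:Mul1
cycle 7: issue SUB r1<-Add1 // r0:10,r1:Add1,r2:63,r3:Mul1
cycle 8: stall // r0:10,r1:Add1,r2:63,r3:Mul1
cycle 9: stall // r0:10,r1:Add1,r2:63,r3:Mul1
cycle 10: CDB Mul2=100; issue MUL r2<-Mul2 // r0:10,r1:Add1,r2:Mul2,r3:Mul1
cycle 11: issue SUB r0<-Add3 // r0:Add3,r1:Add1,r2:Mul2,r3:Mul1
cycle 12: stall // r0:Add3,r1:Add1,r2:Mul2,r3:Mul1
cycle 13: CDB Add1=-37; stall // r0:Add3,r1:-37,r2:Mul2,r3:Mul1
cycle 14: CDB Add2=163; stall // r0:Add3,r1:-37,r2:Mul2,r3:Mul1
cycle 15: stall // r0:Add3,r1:-37,r2:Mul2,r3:Mul1
cycle 16: stall // r0:Add3,r1:-37,r2:Mul2,r3:Mul1
cycle 17: stall // r0:Add3,r1:-37,r2:Mul2,r3:Mul1
cycle 18: stall // r0:Add3,r1:-37,r2:Mul2,r3:Mul1
cycle 19: CDB Mul1=1630; issue MUL r2<-Mul1 // r0:Add3,r1:-37,r2:Mul1,r3:1630
cycle 20: - // r0:Add3,r1:-37,r2:Mul1,r3:1630
cycle 21: - // r0:Add3,r1:-37,r2:Mul1,r3:1630
cycle 22: - // r0:Add3,r1:-37,r2:Mul1,r3:1630
cycle 23: - // r0:Add3,r1:-37,r2:Mul1,r3:1630
cycle 24: CDB Mul1=-60310 // r0:Add3,r1:-37,r2:-60310,r3:1630
cycle 25: CDB Mul2=2656900 // r0:Add3,r1:-37,r2:-60310,r3:1630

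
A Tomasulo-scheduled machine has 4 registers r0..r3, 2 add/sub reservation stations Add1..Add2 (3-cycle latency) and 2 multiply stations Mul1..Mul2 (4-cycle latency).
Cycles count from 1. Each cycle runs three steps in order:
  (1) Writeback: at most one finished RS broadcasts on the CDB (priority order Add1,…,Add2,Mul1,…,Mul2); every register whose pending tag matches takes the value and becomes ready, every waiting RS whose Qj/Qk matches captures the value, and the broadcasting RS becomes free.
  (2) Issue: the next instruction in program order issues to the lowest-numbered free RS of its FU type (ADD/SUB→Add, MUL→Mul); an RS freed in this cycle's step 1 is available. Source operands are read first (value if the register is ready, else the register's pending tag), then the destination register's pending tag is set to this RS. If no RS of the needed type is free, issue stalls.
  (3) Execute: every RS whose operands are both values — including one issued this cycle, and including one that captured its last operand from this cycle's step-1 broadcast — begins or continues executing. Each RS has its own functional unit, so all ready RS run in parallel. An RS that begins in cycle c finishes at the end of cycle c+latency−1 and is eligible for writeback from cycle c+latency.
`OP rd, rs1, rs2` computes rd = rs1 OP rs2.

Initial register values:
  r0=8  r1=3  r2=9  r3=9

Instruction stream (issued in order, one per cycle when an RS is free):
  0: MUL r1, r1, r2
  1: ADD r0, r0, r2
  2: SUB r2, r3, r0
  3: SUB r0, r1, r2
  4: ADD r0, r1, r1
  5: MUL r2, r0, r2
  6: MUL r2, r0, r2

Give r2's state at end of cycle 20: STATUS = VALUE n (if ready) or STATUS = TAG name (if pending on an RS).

STATUS = VALUE -23328

c1: issue MUL r1<-Mul1 | r0:8,r1:Mul1,r2:9,r3:9
c2: issue ADD r0<-Add1 | r0:Add1,r1:Mul1,r2:9,r3:9
c3: issue SUB r2<-Add2 | r0:Add1,r1:Mul1,r2:Add2,r3:9
c4: stall | r0:Add1,r1:Mul1,r2:Add2,r3:9
c5: CDB Add1=17; issue SUB r0<-Add1 | r0:Add1,r1:Mul1,r2:Add2,r3:9
c6: CDB Mul1=27; stall | r0:Add1,r1:27,r2:Add2,r3:9
c7: stall | r0:Add1,r1:27,r2:Add2,r3:9
c8: CDB Add2=-8; issue ADD r0<-Add2 | r0:Add2,r1:27,r2:-8,r3:9
c9: issue MUL r2<-Mul1 | r0:Add2,r1:27,r2:Mul1,r3:9
c10: issue MUL r2<-Mul2 | r0:Add2,r1:27,r2:Mul2,r3:9
c11: CDB Add1=35 | r0:Add2,r1:27,r2:Mul2,r3:9
c12: CDB Add2=54 | r0:54,r1:27,r2:Mul2,r3:9
c13: - | r0:54,r1:27,r2:Mul2,r3:9
c14: - | r0:54,r1:27,r2:Mul2,r3:9
c15: - | r0:54,r1:27,r2:Mul2,r3:9
c16: CDB Mul1=-432 | r0:54,r1:27,r2:Mul2,r3:9
c17: - | r0:54,r1:27,r2:Mul2,r3:9
c18: - | r0:54,r1:27,r2:Mul2,r3:9
c19: - | r0:54,r1:27,r2:Mul2,r3:9
c20: CDB Mul2=-23328 | r0:54,r1:27,r2:-23328,r3:9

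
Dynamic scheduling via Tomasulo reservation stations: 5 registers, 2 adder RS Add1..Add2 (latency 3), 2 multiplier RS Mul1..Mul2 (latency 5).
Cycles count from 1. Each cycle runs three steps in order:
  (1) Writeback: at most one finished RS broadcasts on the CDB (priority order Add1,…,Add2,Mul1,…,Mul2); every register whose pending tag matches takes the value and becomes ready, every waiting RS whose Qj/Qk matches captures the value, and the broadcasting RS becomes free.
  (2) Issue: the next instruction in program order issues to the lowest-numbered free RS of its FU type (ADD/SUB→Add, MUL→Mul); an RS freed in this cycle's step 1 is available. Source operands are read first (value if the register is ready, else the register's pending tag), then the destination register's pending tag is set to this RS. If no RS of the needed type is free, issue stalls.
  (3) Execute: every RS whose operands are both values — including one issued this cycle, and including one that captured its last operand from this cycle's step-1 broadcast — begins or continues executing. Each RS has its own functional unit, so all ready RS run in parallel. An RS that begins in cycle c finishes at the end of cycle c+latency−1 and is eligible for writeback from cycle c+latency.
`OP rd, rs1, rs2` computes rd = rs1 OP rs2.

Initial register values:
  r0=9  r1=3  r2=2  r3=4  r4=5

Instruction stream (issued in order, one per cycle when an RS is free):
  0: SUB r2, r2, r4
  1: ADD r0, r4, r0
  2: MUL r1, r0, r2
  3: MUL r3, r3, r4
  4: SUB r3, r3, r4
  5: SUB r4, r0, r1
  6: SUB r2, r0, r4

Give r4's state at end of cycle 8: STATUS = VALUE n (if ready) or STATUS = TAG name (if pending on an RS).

STATUS = TAG Add2

cycle 1: issue SUB r2<-Add1 // r0:9,r1:3,r2:Add1,r3:4,r4:5
cycle 2: issue ADD r0<-Add2 // r0:Add2,r1:3,r2:Add1,r3:4,r4:5
cycle 3: issue MUL r1<-Mul1 // r0:Add2,r1:Mul1,r2:Add1,r3:4,r4:5
cycle 4: CDB Add1=-3; issue MUL r3<-Mul2 // r0:Add2,r1:Mul1,r2:-3,r3:Mul2,r4:5
cycle 5: CDB Add2=14; issue SUB r3<-Add1 // r0:14,r1:Mul1,r2:-3,r3:Add1,r4:5
cycle 6: issue SUB r4<-Add2 // r0:14,r1:Mul1,r2:-3,r3:Add1,r4:Add2
cycle 7: stall // r0:14,r1:Mul1,r2:-3,r3:Add1,r4:Add2
cycle 8: stall // r0:14,r1:Mul1,r2:-3,r3:Add1,r4:Add2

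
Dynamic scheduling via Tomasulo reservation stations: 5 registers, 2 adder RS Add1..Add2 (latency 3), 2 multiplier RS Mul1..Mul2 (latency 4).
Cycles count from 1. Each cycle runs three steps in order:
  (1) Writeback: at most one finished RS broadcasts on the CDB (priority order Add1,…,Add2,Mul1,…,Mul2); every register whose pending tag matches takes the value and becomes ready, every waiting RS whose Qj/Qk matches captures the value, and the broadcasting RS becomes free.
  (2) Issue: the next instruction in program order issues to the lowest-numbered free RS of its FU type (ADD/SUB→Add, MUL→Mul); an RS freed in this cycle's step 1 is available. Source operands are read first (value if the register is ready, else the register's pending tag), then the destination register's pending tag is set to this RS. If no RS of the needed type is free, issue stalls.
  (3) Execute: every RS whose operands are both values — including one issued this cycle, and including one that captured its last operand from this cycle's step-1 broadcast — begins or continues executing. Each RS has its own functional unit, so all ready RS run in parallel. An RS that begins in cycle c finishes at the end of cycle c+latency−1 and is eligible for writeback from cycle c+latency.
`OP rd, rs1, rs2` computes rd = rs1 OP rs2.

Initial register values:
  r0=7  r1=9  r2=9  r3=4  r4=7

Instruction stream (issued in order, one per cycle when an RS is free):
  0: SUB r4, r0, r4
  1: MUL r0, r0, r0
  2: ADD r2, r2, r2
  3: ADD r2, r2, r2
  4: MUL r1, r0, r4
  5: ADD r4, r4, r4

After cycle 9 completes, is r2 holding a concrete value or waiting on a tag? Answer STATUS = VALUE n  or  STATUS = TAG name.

  c1: issue SUB r4<-Add1  regs: r0:7,r1:9,r2:9,r3:4,r4:Add1
  c2: issue MUL r0<-Mul1  regs: r0:Mul1,r1:9,r2:9,r3:4,r4:Add1
  c3: issue ADD r2<-Add2  regs: r0:Mul1,r1:9,r2:Add2,r3:4,r4:Add1
  c4: CDB Add1=0; issue ADD r2<-Add1  regs: r0:Mul1,r1:9,r2:Add1,r3:4,r4:0
  c5: issue MUL r1<-Mul2  regs: r0:Mul1,r1:Mul2,r2:Add1,r3:4,r4:0
  c6: CDB Add2=18; issue ADD r4<-Add2  regs: r0:Mul1,r1:Mul2,r2:Add1,r3:4,r4:Add2
  c7: CDB Mul1=49  regs: r0:49,r1:Mul2,r2:Add1,r3:4,r4:Add2
  c8: -  regs: r0:49,r1:Mul2,r2:Add1,r3:4,r4:Add2
  c9: CDB Add1=36  regs: r0:49,r1:Mul2,r2:36,r3:4,r4:Add2

STATUS = VALUE 36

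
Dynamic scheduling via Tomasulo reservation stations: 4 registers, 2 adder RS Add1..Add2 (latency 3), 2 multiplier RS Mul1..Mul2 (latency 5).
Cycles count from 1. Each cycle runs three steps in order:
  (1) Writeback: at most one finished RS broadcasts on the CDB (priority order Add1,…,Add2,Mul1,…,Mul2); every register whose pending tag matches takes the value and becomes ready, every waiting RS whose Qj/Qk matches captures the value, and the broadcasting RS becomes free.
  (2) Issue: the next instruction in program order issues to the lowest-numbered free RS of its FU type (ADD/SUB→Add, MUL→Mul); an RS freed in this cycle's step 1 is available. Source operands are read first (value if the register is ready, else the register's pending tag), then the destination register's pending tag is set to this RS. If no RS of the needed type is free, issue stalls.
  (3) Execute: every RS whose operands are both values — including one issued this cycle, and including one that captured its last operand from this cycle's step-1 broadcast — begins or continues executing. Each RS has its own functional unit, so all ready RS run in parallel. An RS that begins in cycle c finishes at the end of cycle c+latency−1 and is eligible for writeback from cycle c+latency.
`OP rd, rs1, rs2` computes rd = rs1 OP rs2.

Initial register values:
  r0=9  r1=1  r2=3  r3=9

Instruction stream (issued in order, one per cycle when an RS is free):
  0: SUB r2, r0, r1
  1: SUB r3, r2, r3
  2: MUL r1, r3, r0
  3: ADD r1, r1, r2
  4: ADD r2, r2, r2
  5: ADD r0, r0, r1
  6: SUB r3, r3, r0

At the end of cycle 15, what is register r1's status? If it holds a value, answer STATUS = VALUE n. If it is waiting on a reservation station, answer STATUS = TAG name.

cycle 1: issue SUB r2<-Add1 // r0:9,r1:1,r2:Add1,r3:9
cycle 2: issue SUB r3<-Add2 // r0:9,r1:1,r2:Add1,r3:Add2
cycle 3: issue MUL r1<-Mul1 // r0:9,r1:Mul1,r2:Add1,r3:Add2
cycle 4: CDB Add1=8; issue ADD r1<-Add1 // r0:9,r1:Add1,r2:8,r3:Add2
cycle 5: stall // r0:9,r1:Add1,r2:8,r3:Add2
cycle 6: stall // r0:9,r1:Add1,r2:8,r3:Add2
cycle 7: CDB Add2=-1; issue ADD r2<-Add2 // r0:9,r1:Add1,r2:Add2,r3:-1
cycle 8: stall // r0:9,r1:Add1,r2:Add2,r3:-1
cycle 9: stall // r0:9,r1:Add1,r2:Add2,r3:-1
cycle 10: CDB Add2=16; issue ADD r0<-Add2 // r0:Add2,r1:Add1,r2:16,r3:-1
cycle 11: stall // r0:Add2,r1:Add1,r2:16,r3:-1
cycle 12: CDB Mul1=-9; stall // r0:Add2,r1:Add1,r2:16,r3:-1
cycle 13: stall // r0:Add2,r1:Add1,r2:16,r3:-1
cycle 14: stall // r0:Add2,r1:Add1,r2:16,r3:-1
cycle 15: CDB Add1=-1; issue SUB r3<-Add1 // r0:Add2,r1:-1,r2:16,r3:Add1

STATUS = VALUE -1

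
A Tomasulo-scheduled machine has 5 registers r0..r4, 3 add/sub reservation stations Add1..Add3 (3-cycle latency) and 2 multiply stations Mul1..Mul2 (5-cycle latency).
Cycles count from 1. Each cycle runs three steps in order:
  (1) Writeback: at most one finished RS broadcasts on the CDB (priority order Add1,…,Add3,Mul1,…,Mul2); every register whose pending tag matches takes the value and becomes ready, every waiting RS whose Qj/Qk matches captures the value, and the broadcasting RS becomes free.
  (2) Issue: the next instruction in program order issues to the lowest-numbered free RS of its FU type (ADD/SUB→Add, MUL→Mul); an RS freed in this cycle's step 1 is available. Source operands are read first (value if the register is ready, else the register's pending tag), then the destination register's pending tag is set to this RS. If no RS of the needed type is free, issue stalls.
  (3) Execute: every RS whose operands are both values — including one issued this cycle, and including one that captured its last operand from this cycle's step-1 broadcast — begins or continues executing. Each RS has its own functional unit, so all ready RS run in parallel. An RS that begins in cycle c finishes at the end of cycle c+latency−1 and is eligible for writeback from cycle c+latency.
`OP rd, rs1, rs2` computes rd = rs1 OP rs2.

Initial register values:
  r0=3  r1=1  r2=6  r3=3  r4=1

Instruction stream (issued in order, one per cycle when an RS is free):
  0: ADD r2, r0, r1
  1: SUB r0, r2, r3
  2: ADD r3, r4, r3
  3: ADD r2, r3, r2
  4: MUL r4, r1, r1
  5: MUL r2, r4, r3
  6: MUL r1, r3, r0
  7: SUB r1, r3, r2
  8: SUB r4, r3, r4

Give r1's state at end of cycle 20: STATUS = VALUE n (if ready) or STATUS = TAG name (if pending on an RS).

  c1: issue ADD r2<-Add1  regs: r0:3,r1:1,r2:Add1,r3:3,r4:1
  c2: issue SUB r0<-Add2  regs: r0:Add2,r1:1,r2:Add1,r3:3,r4:1
  c3: issue ADD r3<-Add3  regs: r0:Add2,r1:1,r2:Add1,r3:Add3,r4:1
  c4: CDB Add1=4; issue ADD r2<-Add1  regs: r0:Add2,r1:1,r2:Add1,r3:Add3,r4:1
  c5: issue MUL r4<-Mul1  regs: r0:Add2,r1:1,r2:Add1,r3:Add3,r4:Mul1
  c6: CDB Add3=4; issue MUL r2<-Mul2  regs: r0:Add2,r1:1,r2:Mul2,r3:4,r4:Mul1
  c7: CDB Add2=1; stall  regs: r0:1,r1:1,r2:Mul2,r3:4,r4:Mul1
  c8: stall  regs: r0:1,r1:1,r2:Mul2,r3:4,r4:Mul1
  c9: CDB Add1=8; stall  regs: r0:1,r1:1,r2:Mul2,r3:4,r4:Mul1
  c10: CDB Mul1=1; issue MUL r1<-Mul1  regs: r0:1,r1:Mul1,r2:Mul2,r3:4,r4:1
  c11: issue SUB r1<-Add1  regs: r0:1,r1:Add1,r2:Mul2,r3:4,r4:1
  c12: issue SUB r4<-Add2  regs: r0:1,r1:Add1,r2:Mul2,r3:4,r4:Add2
  c13: -  regs: r0:1,r1:Add1,r2:Mul2,r3:4,r4:Add2
  c14: -  regs: r0:1,r1:Add1,r2:Mul2,r3:4,r4:Add2
  c15: CDB Add2=3  regs: r0:1,r1:Add1,r2:Mul2,r3:4,r4:3
  c16: CDB Mul1=4  regs: r0:1,r1:Add1,r2:Mul2,r3:4,r4:3
  c17: CDB Mul2=4  regs: r0:1,r1:Add1,r2:4,r3:4,r4:3
  c18: -  regs: r0:1,r1:Add1,r2:4,r3:4,r4:3
  c19: -  regs: r0:1,r1:Add1,r2:4,r3:4,r4:3
  c20: CDB Add1=0  regs: r0:1,r1:0,r2:4,r3:4,r4:3

STATUS = VALUE 0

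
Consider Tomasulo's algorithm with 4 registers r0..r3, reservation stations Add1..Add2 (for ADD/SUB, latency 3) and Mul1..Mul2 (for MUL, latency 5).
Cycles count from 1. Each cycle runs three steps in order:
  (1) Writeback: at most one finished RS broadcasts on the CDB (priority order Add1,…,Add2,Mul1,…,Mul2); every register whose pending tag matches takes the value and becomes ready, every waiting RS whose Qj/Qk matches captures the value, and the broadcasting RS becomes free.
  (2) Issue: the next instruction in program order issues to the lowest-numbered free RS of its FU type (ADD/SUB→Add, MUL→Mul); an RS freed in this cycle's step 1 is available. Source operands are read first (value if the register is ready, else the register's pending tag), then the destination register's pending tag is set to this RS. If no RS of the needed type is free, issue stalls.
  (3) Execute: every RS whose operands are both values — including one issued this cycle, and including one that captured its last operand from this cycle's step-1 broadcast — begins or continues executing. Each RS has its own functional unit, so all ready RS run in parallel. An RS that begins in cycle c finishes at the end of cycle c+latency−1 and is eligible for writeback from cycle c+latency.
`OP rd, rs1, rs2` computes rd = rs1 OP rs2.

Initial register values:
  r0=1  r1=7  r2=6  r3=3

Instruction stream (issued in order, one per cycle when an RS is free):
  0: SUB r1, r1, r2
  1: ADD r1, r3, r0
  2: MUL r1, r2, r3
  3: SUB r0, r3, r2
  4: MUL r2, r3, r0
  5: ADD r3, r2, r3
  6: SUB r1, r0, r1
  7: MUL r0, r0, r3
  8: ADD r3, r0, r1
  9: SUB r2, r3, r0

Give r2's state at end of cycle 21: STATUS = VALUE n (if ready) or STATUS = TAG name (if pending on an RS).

STATUS = TAG Add2

c1: issue SUB r1<-Add1 | r0:1,r1:Add1,r2:6,r3:3
c2: issue ADD r1<-Add2 | r0:1,r1:Add2,r2:6,r3:3
c3: issue MUL r1<-Mul1 | r0:1,r1:Mul1,r2:6,r3:3
c4: CDB Add1=1; issue SUB r0<-Add1 | r0:Add1,r1:Mul1,r2:6,r3:3
c5: CDB Add2=4; issue MUL r2<-Mul2 | r0:Add1,r1:Mul1,r2:Mul2,r3:3
c6: issue ADD r3<-Add2 | r0:Add1,r1:Mul1,r2:Mul2,r3:Add2
c7: CDB Add1=-3; issue SUB r1<-Add1 | r0:-3,r1:Add1,r2:Mul2,r3:Add2
c8: CDB Mul1=18; issue MUL r0<-Mul1 | r0:Mul1,r1:Add1,r2:Mul2,r3:Add2
c9: stall | r0:Mul1,r1:Add1,r2:Mul2,r3:Add2
c10: stall | r0:Mul1,r1:Add1,r2:Mul2,r3:Add2
c11: CDB Add1=-21; issue ADD r3<-Add1 | r0:Mul1,r1:-21,r2:Mul2,r3:Add1
c12: CDB Mul2=-9; stall | r0:Mul1,r1:-21,r2:-9,r3:Add1
c13: stall | r0:Mul1,r1:-21,r2:-9,r3:Add1
c14: stall | r0:Mul1,r1:-21,r2:-9,r3:Add1
c15: CDB Add2=-6; issue SUB r2<-Add2 | r0:Mul1,r1:-21,r2:Add2,r3:Add1
c16: - | r0:Mul1,r1:-21,r2:Add2,r3:Add1
c17: - | r0:Mul1,r1:-21,r2:Add2,r3:Add1
c18: - | r0:Mul1,r1:-21,r2:Add2,r3:Add1
c19: - | r0:Mul1,r1:-21,r2:Add2,r3:Add1
c20: CDB Mul1=18 | r0:18,r1:-21,r2:Add2,r3:Add1
c21: - | r0:18,r1:-21,r2:Add2,r3:Add1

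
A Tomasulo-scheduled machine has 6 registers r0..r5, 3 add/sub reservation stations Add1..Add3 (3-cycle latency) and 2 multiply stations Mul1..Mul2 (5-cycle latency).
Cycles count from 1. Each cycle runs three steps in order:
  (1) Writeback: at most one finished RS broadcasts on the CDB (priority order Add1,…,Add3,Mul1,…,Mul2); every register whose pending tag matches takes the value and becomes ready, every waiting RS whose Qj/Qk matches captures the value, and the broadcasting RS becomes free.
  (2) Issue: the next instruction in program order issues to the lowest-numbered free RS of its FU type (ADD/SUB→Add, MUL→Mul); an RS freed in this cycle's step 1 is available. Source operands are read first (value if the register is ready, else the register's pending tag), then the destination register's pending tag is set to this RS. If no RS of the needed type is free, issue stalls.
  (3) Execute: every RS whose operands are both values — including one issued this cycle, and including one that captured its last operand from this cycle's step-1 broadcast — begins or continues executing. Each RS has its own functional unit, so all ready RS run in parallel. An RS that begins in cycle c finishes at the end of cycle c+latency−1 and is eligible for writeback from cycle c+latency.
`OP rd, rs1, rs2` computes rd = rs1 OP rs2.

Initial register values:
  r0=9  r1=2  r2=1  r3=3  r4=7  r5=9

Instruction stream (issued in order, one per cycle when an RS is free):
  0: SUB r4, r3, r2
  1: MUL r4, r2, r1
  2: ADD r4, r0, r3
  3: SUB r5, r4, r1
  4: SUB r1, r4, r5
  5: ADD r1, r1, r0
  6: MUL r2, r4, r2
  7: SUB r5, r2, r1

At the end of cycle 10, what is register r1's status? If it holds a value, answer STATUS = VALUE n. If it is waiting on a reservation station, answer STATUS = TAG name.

c1: issue SUB r4<-Add1 | r0:9,r1:2,r2:1,r3:3,r4:Add1,r5:9
c2: issue MUL r4<-Mul1 | r0:9,r1:2,r2:1,r3:3,r4:Mul1,r5:9
c3: issue ADD r4<-Add2 | r0:9,r1:2,r2:1,r3:3,r4:Add2,r5:9
c4: CDB Add1=2; issue SUB r5<-Add1 | r0:9,r1:2,r2:1,r3:3,r4:Add2,r5:Add1
c5: issue SUB r1<-Add3 | r0:9,r1:Add3,r2:1,r3:3,r4:Add2,r5:Add1
c6: CDB Add2=12; issue ADD r1<-Add2 | r0:9,r1:Add2,r2:1,r3:3,r4:12,r5:Add1
c7: CDB Mul1=2; issue MUL r2<-Mul1 | r0:9,r1:Add2,r2:Mul1,r3:3,r4:12,r5:Add1
c8: stall | r0:9,r1:Add2,r2:Mul1,r3:3,r4:12,r5:Add1
c9: CDB Add1=10; issue SUB r5<-Add1 | r0:9,r1:Add2,r2:Mul1,r3:3,r4:12,r5:Add1
c10: - | r0:9,r1:Add2,r2:Mul1,r3:3,r4:12,r5:Add1

STATUS = TAG Add2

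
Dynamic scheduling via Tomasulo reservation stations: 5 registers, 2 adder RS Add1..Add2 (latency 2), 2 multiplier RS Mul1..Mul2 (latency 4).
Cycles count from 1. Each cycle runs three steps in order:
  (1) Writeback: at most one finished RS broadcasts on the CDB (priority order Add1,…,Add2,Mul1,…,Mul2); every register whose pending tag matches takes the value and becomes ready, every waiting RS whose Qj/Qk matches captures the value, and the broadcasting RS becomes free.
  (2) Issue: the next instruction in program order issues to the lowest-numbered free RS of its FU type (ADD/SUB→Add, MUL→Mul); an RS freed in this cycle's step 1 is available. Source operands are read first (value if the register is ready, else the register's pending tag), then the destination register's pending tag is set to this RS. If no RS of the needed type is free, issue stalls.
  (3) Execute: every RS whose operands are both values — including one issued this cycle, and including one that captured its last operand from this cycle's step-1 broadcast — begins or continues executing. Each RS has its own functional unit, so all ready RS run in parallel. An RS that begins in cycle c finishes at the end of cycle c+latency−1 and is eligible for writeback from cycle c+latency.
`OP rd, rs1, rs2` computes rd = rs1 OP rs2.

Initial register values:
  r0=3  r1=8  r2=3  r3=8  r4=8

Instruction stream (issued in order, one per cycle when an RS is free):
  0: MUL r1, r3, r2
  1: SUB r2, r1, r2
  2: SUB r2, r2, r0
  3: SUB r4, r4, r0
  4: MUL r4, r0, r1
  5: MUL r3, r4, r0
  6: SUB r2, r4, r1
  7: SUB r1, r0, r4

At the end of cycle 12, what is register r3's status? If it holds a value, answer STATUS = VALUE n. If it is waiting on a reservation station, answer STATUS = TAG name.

STATUS = TAG Mul2

cycle 1: issue MUL r1<-Mul1 // r0:3,r1:Mul1,r2:3,r3:8,r4:8
cycle 2: issue SUB r2<-Add1 // r0:3,r1:Mul1,r2:Add1,r3:8,r4:8
cycle 3: issue SUB r2<-Add2 // r0:3,r1:Mul1,r2:Add2,r3:8,r4:8
cycle 4: stall // r0:3,r1:Mul1,r2:Add2,r3:8,r4:8
cycle 5: CDB Mul1=24; stall // r0:3,r1:24,r2:Add2,r3:8,r4:8
cycle 6: stall // r0:3,r1:24,r2:Add2,r3:8,r4:8
cycle 7: CDB Add1=21; issue SUB r4<-Add1 // r0:3,r1:24,r2:Add2,r3:8,r4:Add1
cycle 8: issue MUL r4<-Mul1 // r0:3,r1:24,r2:Add2,r3:8,r4:Mul1
cycle 9: CDB Add1=5; issue MUL r3<-Mul2 // r0:3,r1:24,r2:Add2,r3:Mul2,r4:Mul1
cycle 10: CDB Add2=18; issue SUB r2<-Add1 // r0:3,r1:24,r2:Add1,r3:Mul2,r4:Mul1
cycle 11: issue SUB r1<-Add2 // r0:3,r1:Add2,r2:Add1,r3:Mul2,r4:Mul1
cycle 12: CDB Mul1=72 // r0:3,r1:Add2,r2:Add1,r3:Mul2,r4:72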